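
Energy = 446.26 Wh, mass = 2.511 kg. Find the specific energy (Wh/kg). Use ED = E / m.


Specific energy = 446.26 Wh / 2.511 kg = 177.7 Wh/kg

177.7 Wh/kg


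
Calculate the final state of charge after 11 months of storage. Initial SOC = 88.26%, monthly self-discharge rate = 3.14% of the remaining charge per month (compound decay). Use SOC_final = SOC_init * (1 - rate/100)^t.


decay = (1 - 3.14/100)^11 = 0.70403
SOC_final = 88.26 * 0.70403 = 62.14%

62.14%


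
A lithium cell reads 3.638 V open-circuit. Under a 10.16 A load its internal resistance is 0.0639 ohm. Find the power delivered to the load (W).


Step 1: V_terminal = OCV - I*R = 3.638 - 10.16 * 0.0639 = 2.9888 V
Step 2: P_out = V_terminal * I = 2.9888 * 10.16 = 30.37 W

30.37 W


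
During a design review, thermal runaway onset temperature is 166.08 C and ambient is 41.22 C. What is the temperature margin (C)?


Safety margin = 166.08 C - 41.22 C = 124.86 C

124.86 C


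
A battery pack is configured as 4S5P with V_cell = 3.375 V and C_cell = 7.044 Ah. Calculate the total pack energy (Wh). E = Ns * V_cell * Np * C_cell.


V_pack = 4 * 3.375 = 13.5 V
C_pack = 5 * 7.044 = 35.22 Ah
E = V_pack * C_pack = 13.5 * 35.22 = 475.5 Wh

475.5 Wh


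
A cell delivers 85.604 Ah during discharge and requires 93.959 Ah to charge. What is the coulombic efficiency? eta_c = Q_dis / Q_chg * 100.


eta_c = Q_dis / Q_chg * 100 = 85.604 / 93.959 * 100 = 91.11%

91.11%


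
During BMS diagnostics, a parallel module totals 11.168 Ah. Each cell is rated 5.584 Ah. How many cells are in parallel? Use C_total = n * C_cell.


n = C_total / C_cell = 11.168 / 5.584 = 2

2


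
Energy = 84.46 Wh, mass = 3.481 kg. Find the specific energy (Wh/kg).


ED = E / m = 84.46 / 3.481 = 24.26 Wh/kg

24.26 Wh/kg


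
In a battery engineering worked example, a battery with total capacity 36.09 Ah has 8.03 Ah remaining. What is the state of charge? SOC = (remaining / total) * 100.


SOC = (remaining / total) * 100 = (8.03 / 36.09) * 100 = 22.25%

22.25%


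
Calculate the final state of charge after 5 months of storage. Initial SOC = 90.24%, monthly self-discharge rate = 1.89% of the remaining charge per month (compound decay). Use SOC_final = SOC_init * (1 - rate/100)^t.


decay = (1 - 1.89/100)^5 = 0.90901
SOC_final = 90.24 * 0.90901 = 82.03%

82.03%


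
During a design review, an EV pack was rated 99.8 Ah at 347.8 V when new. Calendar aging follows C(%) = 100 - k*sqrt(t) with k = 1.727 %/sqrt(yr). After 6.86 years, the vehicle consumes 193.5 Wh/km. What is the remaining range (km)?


Step 1: capacity retention = 100 - 1.727 * sqrt(6.86) = 100 - 1.727 * 2.6192 = 95.477%
Step 2: C_now = 99.8 * 95.477/100 = 95.286 Ah
Step 3: E_pack = V * C_now = 347.8 * 95.286 = 33140 Wh
Step 4: range = E_pack / consumption = 33140 / 193.5 = 171.3 km

171.3 km


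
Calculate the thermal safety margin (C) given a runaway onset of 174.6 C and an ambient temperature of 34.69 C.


Safety margin = 174.6 C - 34.69 C = 139.91 C

139.91 C


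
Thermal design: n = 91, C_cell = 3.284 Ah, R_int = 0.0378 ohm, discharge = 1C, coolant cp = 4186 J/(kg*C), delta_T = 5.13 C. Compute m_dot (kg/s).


Step 1: I = 1 * 3.284 = 3.284 A
Step 2: Q_cell = I^2 * R = 3.284^2 * 0.0378 = 0.40766 W
Step 3: Q_total = 91 * 0.40766 = 37.097 W
Step 4: m_dot = Q_total / (cp * dT) = 37.097 / (4186 * 5.13) = 0.001728 kg/s

0.001728 kg/s


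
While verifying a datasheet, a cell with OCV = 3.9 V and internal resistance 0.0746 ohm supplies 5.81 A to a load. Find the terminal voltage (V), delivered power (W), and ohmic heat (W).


Step 1: V_terminal = OCV - I*R = 3.9 - 5.81 * 0.0746 = 3.4666 V
Step 2: P_out = V_terminal * I = 3.4666 * 5.81 = 20.14 W
Step 3: Q = I^2 * R = 5.81^2 * 0.0746 = 2.518 W

V=3.4666 V, P=20.14 W, Q=2.518 W


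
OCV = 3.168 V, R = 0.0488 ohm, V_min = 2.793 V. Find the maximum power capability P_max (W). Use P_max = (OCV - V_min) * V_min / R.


P_max = (OCV - V_min) * V_min / R = (3.168 - 2.793) * 2.793 / 0.0488 = 0.375 * 2.793 / 0.0488 = 21.46 W

21.46 W


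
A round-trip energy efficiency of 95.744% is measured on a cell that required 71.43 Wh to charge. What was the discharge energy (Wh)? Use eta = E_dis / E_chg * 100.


E_dis = eta/100 * E_chg = 95.744/100 * 71.43 = 68.39 Wh

68.39 Wh


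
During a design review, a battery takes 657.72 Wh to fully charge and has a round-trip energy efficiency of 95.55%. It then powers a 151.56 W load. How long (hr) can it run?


Step 1: E_discharge = eta/100 * E_charge = 95.55/100 * 657.72 = 628.45 Wh
Step 2: t = E_discharge / P = 628.45 / 151.56 = 4.147 hr

4.147 hr


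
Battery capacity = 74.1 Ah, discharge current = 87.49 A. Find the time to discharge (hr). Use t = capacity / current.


Runtime = 74.1 Ah / 87.49 A = 0.8470 hr

0.8470 hr


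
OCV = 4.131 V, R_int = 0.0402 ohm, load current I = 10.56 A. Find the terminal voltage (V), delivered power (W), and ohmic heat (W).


Step 1: V_terminal = OCV - I*R = 4.131 - 10.56 * 0.0402 = 3.7065 V
Step 2: P_out = V_terminal * I = 3.7065 * 10.56 = 39.14 W
Step 3: Q = I^2 * R = 10.56^2 * 0.0402 = 4.483 W

V=3.7065 V, P=39.14 W, Q=4.483 W


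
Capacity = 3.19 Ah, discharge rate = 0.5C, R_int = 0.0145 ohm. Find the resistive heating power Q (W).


Step 1: I = C_rate * capacity = 0.5 * 3.19 = 1.595 A
Step 2: Q = I^2 * R = 1.595^2 * 0.0145 = 2.544 * 0.0145 = 0.03689 W

0.03689 W


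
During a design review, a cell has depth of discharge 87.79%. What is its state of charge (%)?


SOC = 100 - DOD = 100 - 87.79 = 12.21%

12.21%


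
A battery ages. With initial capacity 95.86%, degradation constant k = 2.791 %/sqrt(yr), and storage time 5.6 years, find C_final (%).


Step 1: sqrt(5.6 yr) = 2.3664
Step 2: drop = 2.791 * 2.3664 = 6.6046
Step 3: C_final = 95.86 - 6.6046 = 89.26%

89.26%


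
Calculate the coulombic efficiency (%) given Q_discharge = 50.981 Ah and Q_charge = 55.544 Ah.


Coulombic efficiency = 50.981/55.544 * 100% = 91.78%

91.78%


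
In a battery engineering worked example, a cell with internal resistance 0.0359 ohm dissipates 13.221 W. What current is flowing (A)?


I = sqrt(Q / R) = sqrt(13.221 / 0.0359) = sqrt(368.27) = 19.19 A

19.19 A


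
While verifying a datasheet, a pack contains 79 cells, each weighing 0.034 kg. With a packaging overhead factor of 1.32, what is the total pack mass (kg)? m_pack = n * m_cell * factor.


m_pack = n * m_cell * overhead = 79 * 0.034 * 1.32 = 3.546 kg

3.546 kg


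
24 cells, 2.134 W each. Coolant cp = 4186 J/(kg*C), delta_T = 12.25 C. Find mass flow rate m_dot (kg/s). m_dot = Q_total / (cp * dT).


Q_total = 24 * 2.134 = 51.216 W
m_dot = Q_total / (cp * dT) = 51.216 / (4186 * 12.25) = 9.988e-04 kg/s

9.988e-04 kg/s


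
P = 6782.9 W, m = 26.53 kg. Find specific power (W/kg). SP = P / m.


SP = P / m = 6782.9 / 26.53 = 255.7 W/kg

255.7 W/kg


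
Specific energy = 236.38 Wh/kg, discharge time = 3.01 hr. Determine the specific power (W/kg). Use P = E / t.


Specific power = 236.38 Wh/kg / 3.01 hr = 78.53 W/kg

78.53 W/kg


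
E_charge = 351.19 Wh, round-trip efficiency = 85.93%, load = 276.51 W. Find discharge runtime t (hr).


Step 1: E_discharge = eta/100 * E_charge = 85.93/100 * 351.19 = 301.78 Wh
Step 2: t = E_discharge / P = 301.78 / 276.51 = 1.091 hr

1.091 hr


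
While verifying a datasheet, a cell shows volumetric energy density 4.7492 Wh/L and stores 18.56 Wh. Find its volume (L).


V = E / ED = 18.56 / 4.7492 = 3.908 L

3.908 L


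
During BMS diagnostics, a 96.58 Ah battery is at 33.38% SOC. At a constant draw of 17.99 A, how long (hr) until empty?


Step 1: remaining = SOC/100 * C_total = 33.38/100 * 96.58 = 32.238 Ah
Step 2: t = remaining / I = 32.238 / 17.99 = 1.792 hr

1.792 hr


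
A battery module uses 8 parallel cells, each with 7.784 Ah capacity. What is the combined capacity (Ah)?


Parallel capacities add: 8 * 7.784 Ah = 62.272 Ah

62.272 Ah


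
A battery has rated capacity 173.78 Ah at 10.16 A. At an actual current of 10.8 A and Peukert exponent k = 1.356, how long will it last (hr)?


Step 1: t_rated = C / I_rated = 173.78 / 10.16 = 17.104 hr
Step 2: ratio = 10.16 / 10.8 = 0.94074
Step 3: ratio^k = 0.94074^1.356 = 0.9205
Step 4: t = t_rated * ratio^k = 17.104 * 0.9205 = 15.74 hr

15.74 hr


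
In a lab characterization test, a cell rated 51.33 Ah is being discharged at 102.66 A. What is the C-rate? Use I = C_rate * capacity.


C_rate = I / capacity = 102.66 / 51.33 = 2C

2C


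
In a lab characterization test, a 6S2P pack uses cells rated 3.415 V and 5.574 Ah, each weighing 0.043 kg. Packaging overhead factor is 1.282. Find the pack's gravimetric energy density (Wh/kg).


Step 1: V_pack = 6 * 3.415 = 20.49 V
Step 2: C_pack = 2 * 5.574 = 11.148 Ah
Step 3: E_pack = V_pack * C_pack = 20.49 * 11.148 = 228.42 Wh
Step 4: m_pack = 6 * 2 * 0.043 * 1.282 = 0.66151 kg
Step 5: ED = E_pack / m_pack = 228.42 / 0.66151 = 345.3 Wh/kg

345.3 Wh/kg


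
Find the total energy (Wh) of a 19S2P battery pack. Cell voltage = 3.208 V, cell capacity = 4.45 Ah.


E = Ns * Vcell * Np * Ccell = 19 * 3.208 * 2 * 4.45 = 542.5 Wh

542.5 Wh


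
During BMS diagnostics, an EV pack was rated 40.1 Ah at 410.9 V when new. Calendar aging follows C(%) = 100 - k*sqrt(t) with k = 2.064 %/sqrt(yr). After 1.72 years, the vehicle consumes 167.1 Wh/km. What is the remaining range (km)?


Step 1: capacity retention = 100 - 2.064 * sqrt(1.72) = 100 - 2.064 * 1.3115 = 97.293%
Step 2: C_now = 40.1 * 97.293/100 = 39.014 Ah
Step 3: E_pack = V * C_now = 410.9 * 39.014 = 16031 Wh
Step 4: range = E_pack / consumption = 16031 / 167.1 = 95.94 km

95.94 km


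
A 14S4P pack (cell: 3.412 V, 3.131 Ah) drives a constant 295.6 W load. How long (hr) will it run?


Step 1: E_pack = Ns * V_cell * Np * C_cell = 14 * 3.412 * 4 * 3.131 = 598.25 Wh
Step 2: t = E_pack / P = 598.25 / 295.6 = 2.024 hr

2.024 hr


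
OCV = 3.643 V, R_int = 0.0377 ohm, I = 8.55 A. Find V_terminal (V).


IR drop = 8.55 * 0.0377 = 0.32234 V
V = 3.643 - 0.32234 = 3.321 V

3.321 V


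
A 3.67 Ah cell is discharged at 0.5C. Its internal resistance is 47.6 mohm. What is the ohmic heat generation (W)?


Convert: R = 47.6 mohm = 0.0476 ohm
Step 1: I = C_rate * capacity = 0.5 * 3.67 = 1.835 A
Step 2: Q = I^2 * R = 1.835^2 * 0.0476 = 3.3672 * 0.0476 = 0.1603 W

0.1603 W


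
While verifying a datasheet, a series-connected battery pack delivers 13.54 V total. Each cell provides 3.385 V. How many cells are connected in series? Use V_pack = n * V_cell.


n = V_pack / V_cell = 13.54 / 3.385 = 4

4


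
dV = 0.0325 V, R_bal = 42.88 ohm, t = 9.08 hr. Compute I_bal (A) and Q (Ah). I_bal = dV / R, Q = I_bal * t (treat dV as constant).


First, Ohm's law: I_bal = 0.0325 V / 42.88 ohm = 7.5793e-04 A
Then Q = I * t = 7.5793e-04 A * 9.08 hr = 0.006882 Ah

I=7.5793e-04 A, Q=0.006882 Ah


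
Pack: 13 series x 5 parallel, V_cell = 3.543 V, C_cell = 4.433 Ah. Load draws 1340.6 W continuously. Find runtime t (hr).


Step 1: E_pack = Ns * V_cell * Np * C_cell = 13 * 3.543 * 5 * 4.433 = 1020.9 Wh
Step 2: t = E_pack / P = 1020.9 / 1340.6 = 0.7615 hr

0.7615 hr


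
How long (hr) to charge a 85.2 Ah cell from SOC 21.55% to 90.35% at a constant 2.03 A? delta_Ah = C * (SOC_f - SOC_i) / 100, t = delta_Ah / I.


delta_Ah = 85.2 * (90.35 - 21.55) / 100 = 58.618 Ah
t = delta_Ah / I = 58.618 / 2.03 = 28.88 hr

28.88 hr


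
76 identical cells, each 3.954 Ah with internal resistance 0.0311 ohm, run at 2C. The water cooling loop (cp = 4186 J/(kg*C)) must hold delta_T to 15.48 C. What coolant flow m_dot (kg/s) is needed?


Step 1: I = 2 * 3.954 = 7.908 A
Step 2: Q_cell = I^2 * R = 7.908^2 * 0.0311 = 1.9449 W
Step 3: Q_total = 76 * 1.9449 = 147.81 W
Step 4: m_dot = Q_total / (cp * dT) = 147.81 / (4186 * 15.48) = 0.002281 kg/s

0.002281 kg/s


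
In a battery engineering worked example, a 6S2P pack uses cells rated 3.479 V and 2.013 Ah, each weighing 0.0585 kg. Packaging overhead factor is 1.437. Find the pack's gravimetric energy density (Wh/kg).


Step 1: V_pack = 6 * 3.479 = 20.874 V
Step 2: C_pack = 2 * 2.013 = 4.026 Ah
Step 3: E_pack = V_pack * C_pack = 20.874 * 4.026 = 84.039 Wh
Step 4: m_pack = 6 * 2 * 0.0585 * 1.437 = 1.0088 kg
Step 5: ED = E_pack / m_pack = 84.039 / 1.0088 = 83.31 Wh/kg

83.31 Wh/kg


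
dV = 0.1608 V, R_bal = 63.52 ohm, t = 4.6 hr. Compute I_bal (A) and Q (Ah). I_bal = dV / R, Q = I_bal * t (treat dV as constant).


I_bal = dV / R = 0.1608 / 63.52 = 0.0025315 A
Q = I_bal * t = 0.0025315 * 4.6 = 0.01164 Ah

I=0.0025315 A, Q=0.01164 Ah


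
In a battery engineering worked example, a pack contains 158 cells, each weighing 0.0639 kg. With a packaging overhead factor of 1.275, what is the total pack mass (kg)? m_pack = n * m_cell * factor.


m_pack = n * m_cell * overhead = 158 * 0.0639 * 1.275 = 12.87 kg

12.87 kg


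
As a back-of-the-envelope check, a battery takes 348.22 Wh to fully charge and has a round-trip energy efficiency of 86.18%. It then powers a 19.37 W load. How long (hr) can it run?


Step 1: E_discharge = eta/100 * E_charge = 86.18/100 * 348.22 = 300.1 Wh
Step 2: t = E_discharge / P = 300.1 / 19.37 = 15.49 hr

15.49 hr


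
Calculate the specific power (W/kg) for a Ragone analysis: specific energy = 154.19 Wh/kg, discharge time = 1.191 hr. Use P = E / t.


P_specific = E / t = 154.19 / 1.191 = 129.5 W/kg

129.5 W/kg


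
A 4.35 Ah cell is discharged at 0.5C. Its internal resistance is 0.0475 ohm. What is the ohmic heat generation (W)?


Step 1: I = C_rate * capacity = 0.5 * 4.35 = 2.175 A
Step 2: Q = I^2 * R = 2.175^2 * 0.0475 = 4.7306 * 0.0475 = 0.2247 W

0.2247 W


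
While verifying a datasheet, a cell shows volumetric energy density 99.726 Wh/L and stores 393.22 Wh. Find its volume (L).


V = E / ED = 393.22 / 99.726 = 3.943 L

3.943 L


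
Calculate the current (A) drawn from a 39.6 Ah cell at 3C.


At 3C: I = 3 * 39.6 Ah = 118.8 A

118.8 A


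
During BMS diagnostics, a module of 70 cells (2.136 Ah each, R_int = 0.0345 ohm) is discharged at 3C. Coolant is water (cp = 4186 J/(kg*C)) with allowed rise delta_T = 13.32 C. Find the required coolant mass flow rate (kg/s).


Step 1: I = 3 * 2.136 = 6.408 A
Step 2: Q_cell = I^2 * R = 6.408^2 * 0.0345 = 1.4167 W
Step 3: Q_total = 70 * 1.4167 = 99.169 W
Step 4: m_dot = Q_total / (cp * dT) = 99.169 / (4186 * 13.32) = 0.001779 kg/s

0.001779 kg/s


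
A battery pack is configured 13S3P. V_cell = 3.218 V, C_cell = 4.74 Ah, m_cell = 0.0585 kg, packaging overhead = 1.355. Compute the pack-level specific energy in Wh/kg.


Step 1: V_pack = 13 * 3.218 = 41.834 V
Step 2: C_pack = 3 * 4.74 = 14.22 Ah
Step 3: E_pack = V_pack * C_pack = 41.834 * 14.22 = 594.88 Wh
Step 4: m_pack = 13 * 3 * 0.0585 * 1.355 = 3.0914 kg
Step 5: ED = E_pack / m_pack = 594.88 / 3.0914 = 192.4 Wh/kg

192.4 Wh/kg


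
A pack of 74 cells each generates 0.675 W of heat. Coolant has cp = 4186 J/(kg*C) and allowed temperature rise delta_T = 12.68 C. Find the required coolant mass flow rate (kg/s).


Step 1: Total heat Q = 74 * 0.675 W = 49.95 W
Step 2: denom = cp * dT = 4186 * 12.68 = 53078
Step 3: m_dot = 49.95 / 53078 = 9.411e-04 kg/s

9.411e-04 kg/s


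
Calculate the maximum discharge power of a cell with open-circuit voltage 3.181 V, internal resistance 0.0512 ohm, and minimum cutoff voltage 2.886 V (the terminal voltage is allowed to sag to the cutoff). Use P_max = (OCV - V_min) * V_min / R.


dV = OCV - V_min = 0.295 V (so I_max = dV / R)
P_max = dV * V_min / R = 0.295 * 2.886 / 0.0512 = 16.63 W

16.63 W


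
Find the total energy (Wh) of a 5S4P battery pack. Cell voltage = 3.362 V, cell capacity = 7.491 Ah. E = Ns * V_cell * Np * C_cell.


V_pack = 5 * 3.362 = 16.81 V
C_pack = 4 * 7.491 = 29.964 Ah
E = V_pack * C_pack = 16.81 * 29.964 = 503.7 Wh

503.7 Wh


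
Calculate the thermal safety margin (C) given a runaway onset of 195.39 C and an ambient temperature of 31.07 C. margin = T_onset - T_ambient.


margin = T_onset - T_ambient = 195.39 - 31.07 = 164.32 C

164.32 C


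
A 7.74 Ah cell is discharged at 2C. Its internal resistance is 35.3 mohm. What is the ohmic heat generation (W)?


Convert: R = 35.3 mohm = 0.0353 ohm
Step 1: I = C_rate * capacity = 2 * 7.74 = 15.48 A
Step 2: Q = I^2 * R = 15.48^2 * 0.0353 = 239.63 * 0.0353 = 8.459 W

8.459 W


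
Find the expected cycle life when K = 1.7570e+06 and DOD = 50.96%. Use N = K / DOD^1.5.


DOD^1.5 = 363.78
N = K / DOD^1.5 = 1.7570e+06 / 363.78 = 4830

4830 cycles


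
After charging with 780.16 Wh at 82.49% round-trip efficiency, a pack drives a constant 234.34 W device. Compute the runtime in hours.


Step 1: E_discharge = eta/100 * E_charge = 82.49/100 * 780.16 = 643.55 Wh
Step 2: t = E_discharge / P = 643.55 / 234.34 = 2.746 hr

2.746 hr


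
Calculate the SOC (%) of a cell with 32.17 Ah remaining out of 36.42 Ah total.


SOC% = 32.17 / 36.42 * 100 = 88.33%

88.33%


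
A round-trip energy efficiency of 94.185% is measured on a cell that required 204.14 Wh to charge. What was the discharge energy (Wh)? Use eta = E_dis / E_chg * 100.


E_dis = eta/100 * E_chg = 94.185/100 * 204.14 = 192.3 Wh

192.3 Wh


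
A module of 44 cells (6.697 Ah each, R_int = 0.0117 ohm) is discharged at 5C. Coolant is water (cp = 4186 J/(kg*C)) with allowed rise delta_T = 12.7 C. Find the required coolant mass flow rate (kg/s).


Step 1: I = 5 * 6.697 = 33.485 A
Step 2: Q_cell = I^2 * R = 33.485^2 * 0.0117 = 13.119 W
Step 3: Q_total = 44 * 13.119 = 577.24 W
Step 4: m_dot = Q_total / (cp * dT) = 577.24 / (4186 * 12.7) = 0.01086 kg/s

0.01086 kg/s


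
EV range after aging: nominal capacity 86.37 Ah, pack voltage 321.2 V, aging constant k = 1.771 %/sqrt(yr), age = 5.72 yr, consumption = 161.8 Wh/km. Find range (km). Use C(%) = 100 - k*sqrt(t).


Step 1: capacity retention = 100 - 1.771 * sqrt(5.72) = 100 - 1.771 * 2.3917 = 95.764%
Step 2: C_now = 86.37 * 95.764/100 = 82.711 Ah
Step 3: E_pack = V * C_now = 321.2 * 82.711 = 26567 Wh
Step 4: range = E_pack / consumption = 26567 / 161.8 = 164.2 km

164.2 km


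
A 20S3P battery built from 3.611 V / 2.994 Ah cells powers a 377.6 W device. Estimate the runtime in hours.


Step 1: E_pack = Ns * V_cell * Np * C_cell = 20 * 3.611 * 3 * 2.994 = 648.68 Wh
Step 2: t = E_pack / P = 648.68 / 377.6 = 1.718 hr

1.718 hr


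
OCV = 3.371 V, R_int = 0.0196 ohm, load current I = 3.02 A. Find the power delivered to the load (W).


Step 1: V_terminal = OCV - I*R = 3.371 - 3.02 * 0.0196 = 3.3118 V
Step 2: P_out = V_terminal * I = 3.3118 * 3.02 = 10.00 W

10.00 W


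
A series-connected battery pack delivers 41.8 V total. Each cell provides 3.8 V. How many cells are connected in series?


n = V_pack / V_cell = 41.8 / 3.8 = 11

11


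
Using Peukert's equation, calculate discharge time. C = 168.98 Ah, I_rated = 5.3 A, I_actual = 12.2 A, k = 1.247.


Step 1: t_rated = C / I_rated = 168.98 / 5.3 = 31.883 hr
Step 2: ratio = 5.3 / 12.2 = 0.43443
Step 3: ratio^k = 0.43443^1.247 = 0.35358
Step 4: t = t_rated * ratio^k = 31.883 * 0.35358 = 11.27 hr

11.27 hr


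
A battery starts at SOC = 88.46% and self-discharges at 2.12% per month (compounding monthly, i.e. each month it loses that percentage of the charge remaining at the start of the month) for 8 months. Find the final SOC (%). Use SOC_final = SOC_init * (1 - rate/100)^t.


Monthly retention factor = 1 - 2.12/100 = 0.9788
Over 8 months: factor^8 = 0.84246
SOC_final = 88.46 * 0.84246 = 74.52%

74.52%


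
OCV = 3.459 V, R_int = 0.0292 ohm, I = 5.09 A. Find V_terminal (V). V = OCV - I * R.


V = OCV - I*R = 3.459 - 5.09 * 0.0292 = 3.310 V

3.310 V


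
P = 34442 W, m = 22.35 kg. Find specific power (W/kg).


SP = P / m = 34442 / 22.35 = 1541 W/kg

1541 W/kg


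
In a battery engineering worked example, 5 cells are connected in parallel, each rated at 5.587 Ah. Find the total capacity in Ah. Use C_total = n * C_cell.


Parallel capacities add: 5 * 5.587 Ah = 27.935 Ah

27.935 Ah


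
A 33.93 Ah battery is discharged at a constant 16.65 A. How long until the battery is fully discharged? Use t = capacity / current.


t = capacity / current = 33.93 / 16.65 = 2.038 hr

2.038 hr


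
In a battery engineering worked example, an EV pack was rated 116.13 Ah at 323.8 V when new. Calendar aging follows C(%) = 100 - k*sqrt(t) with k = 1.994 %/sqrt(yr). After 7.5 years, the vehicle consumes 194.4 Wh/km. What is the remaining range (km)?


Step 1: capacity retention = 100 - 1.994 * sqrt(7.5) = 100 - 1.994 * 2.7386 = 94.539%
Step 2: C_now = 116.13 * 94.539/100 = 109.79 Ah
Step 3: E_pack = V * C_now = 323.8 * 109.79 = 35550 Wh
Step 4: range = E_pack / consumption = 35550 / 194.4 = 182.9 km

182.9 km


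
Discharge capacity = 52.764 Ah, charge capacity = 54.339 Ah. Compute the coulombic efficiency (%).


eta_c = Q_dis / Q_chg * 100 = 52.764 / 54.339 * 100 = 97.10%

97.10%


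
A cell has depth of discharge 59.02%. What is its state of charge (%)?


SOC = 100 - DOD = 100 - 59.02 = 40.98%

40.98%


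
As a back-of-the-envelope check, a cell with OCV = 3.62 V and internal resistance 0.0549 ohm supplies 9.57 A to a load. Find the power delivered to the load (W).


Step 1: V_terminal = OCV - I*R = 3.62 - 9.57 * 0.0549 = 3.0946 V
Step 2: P_out = V_terminal * I = 3.0946 * 9.57 = 29.62 W

29.62 W


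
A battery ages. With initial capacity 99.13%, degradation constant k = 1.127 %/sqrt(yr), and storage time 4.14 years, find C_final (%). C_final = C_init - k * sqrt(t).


sqrt(t) = sqrt(4.14) = 2.0347
C_final = 99.13 - 1.127 * 2.0347 = 96.84%

96.84%


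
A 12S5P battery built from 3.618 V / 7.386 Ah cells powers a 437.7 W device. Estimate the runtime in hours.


Step 1: E_pack = Ns * V_cell * Np * C_cell = 12 * 3.618 * 5 * 7.386 = 1603.4 Wh
Step 2: t = E_pack / P = 1603.4 / 437.7 = 3.663 hr

3.663 hr


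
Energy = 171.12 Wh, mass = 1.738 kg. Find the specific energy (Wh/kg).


Specific energy = 171.12 Wh / 1.738 kg = 98.46 Wh/kg

98.46 Wh/kg


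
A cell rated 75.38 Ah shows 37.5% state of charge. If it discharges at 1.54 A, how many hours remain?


Step 1: remaining = SOC/100 * C_total = 37.5/100 * 75.38 = 28.268 Ah
Step 2: t = remaining / I = 28.268 / 1.54 = 18.36 hr

18.36 hr


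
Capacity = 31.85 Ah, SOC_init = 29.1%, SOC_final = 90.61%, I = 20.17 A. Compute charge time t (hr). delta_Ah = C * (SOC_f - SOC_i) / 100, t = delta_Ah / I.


Step 1: dSOC = 90.61% - 29.1% = 61.51%
Step 2: delta_Ah = 31.85 * 61.51 / 100 = 19.591 Ah
Step 3: t = 19.591 / 20.17 = 0.9713 hr

0.9713 hr


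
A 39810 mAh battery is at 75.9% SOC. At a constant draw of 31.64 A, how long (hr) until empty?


Convert: C_total = 39810 mAh = 39.81 Ah
Step 1: remaining = SOC/100 * C_total = 75.9/100 * 39.81 = 30.216 Ah
Step 2: t = remaining / I = 30.216 / 31.64 = 0.9550 hr

0.9550 hr


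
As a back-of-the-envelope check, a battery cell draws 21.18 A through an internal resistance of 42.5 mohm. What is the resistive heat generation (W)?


Convert: R = 42.5 mohm = 0.0425 ohm
Q = I^2 * R = 21.18^2 * 0.0425 = 19.07 W

19.07 W


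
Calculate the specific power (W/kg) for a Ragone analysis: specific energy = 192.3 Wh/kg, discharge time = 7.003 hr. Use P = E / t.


P_specific = E / t = 192.3 / 7.003 = 27.46 W/kg

27.46 W/kg


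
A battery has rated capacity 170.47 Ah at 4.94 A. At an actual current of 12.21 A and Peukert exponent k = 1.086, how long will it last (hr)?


t_rated = C / I_rated = 170.47 / 4.94 = 34.508 hr
(I_rated/I)^k = (0.40459)^1.086 = 0.3743
t = t_rated * (I_rated/I)^k = 34.508 * 0.3743 = 12.92 hr

12.92 hr


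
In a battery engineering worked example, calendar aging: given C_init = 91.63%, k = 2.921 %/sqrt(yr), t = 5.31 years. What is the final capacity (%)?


Step 1: sqrt(5.31 yr) = 2.3043
Step 2: drop = 2.921 * 2.3043 = 6.7309
Step 3: C_final = 91.63 - 6.7309 = 84.90%

84.90%


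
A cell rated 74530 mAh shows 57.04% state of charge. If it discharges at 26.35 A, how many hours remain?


Convert: C_total = 74530 mAh = 74.53 Ah
Step 1: remaining = SOC/100 * C_total = 57.04/100 * 74.53 = 42.512 Ah
Step 2: t = remaining / I = 42.512 / 26.35 = 1.613 hr

1.613 hr


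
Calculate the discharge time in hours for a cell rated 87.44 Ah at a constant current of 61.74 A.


Runtime = 87.44 Ah / 61.74 A = 1.416 hr

1.416 hr


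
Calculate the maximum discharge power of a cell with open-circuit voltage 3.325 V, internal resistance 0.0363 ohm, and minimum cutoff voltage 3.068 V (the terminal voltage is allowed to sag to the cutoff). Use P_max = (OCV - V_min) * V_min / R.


dV = OCV - V_min = 0.257 V (so I_max = dV / R)
P_max = dV * V_min / R = 0.257 * 3.068 / 0.0363 = 21.72 W

21.72 W


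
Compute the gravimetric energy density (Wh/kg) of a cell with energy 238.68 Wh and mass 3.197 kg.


Specific energy = 238.68 Wh / 3.197 kg = 74.66 Wh/kg

74.66 Wh/kg


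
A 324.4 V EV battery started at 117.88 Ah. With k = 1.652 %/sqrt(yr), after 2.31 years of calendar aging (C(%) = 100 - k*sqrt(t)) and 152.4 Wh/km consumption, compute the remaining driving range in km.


Step 1: capacity retention = 100 - 1.652 * sqrt(2.31) = 100 - 1.652 * 1.5199 = 97.489%
Step 2: C_now = 117.88 * 97.489/100 = 114.92 Ah
Step 3: E_pack = V * C_now = 324.4 * 114.92 = 37280 Wh
Step 4: range = E_pack / consumption = 37280 / 152.4 = 244.6 km

244.6 km


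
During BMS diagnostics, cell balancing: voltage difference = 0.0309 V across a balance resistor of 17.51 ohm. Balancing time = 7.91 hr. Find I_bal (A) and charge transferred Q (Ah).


I_bal = dV / R = 0.0309 / 17.51 = 0.0017647 A
Q = I_bal * t = 0.0017647 * 7.91 = 0.01396 Ah

I=0.0017647 A, Q=0.01396 Ah


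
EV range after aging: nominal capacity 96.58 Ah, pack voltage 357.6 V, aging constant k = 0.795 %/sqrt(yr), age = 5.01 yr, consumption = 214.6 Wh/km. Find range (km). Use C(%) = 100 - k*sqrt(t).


Step 1: capacity retention = 100 - 0.795 * sqrt(5.01) = 100 - 0.795 * 2.2383 = 98.221%
Step 2: C_now = 96.58 * 98.221/100 = 94.862 Ah
Step 3: E_pack = V * C_now = 357.6 * 94.862 = 33923 Wh
Step 4: range = E_pack / consumption = 33923 / 214.6 = 158.1 km

158.1 km


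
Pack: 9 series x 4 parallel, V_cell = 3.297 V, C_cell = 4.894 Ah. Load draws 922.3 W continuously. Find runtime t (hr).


Step 1: E_pack = Ns * V_cell * Np * C_cell = 9 * 3.297 * 4 * 4.894 = 580.88 Wh
Step 2: t = E_pack / P = 580.88 / 922.3 = 0.6298 hr

0.6298 hr


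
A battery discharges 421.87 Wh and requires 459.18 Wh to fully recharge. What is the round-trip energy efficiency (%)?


eta_e = E_dis / E_chg * 100 = 421.87 / 459.18 * 100 = 91.87%

91.87%


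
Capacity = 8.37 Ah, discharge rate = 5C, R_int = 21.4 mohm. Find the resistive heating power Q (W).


Convert: R = 21.4 mohm = 0.0214 ohm
Step 1: I = C_rate * capacity = 5 * 8.37 = 41.85 A
Step 2: Q = I^2 * R = 41.85^2 * 0.0214 = 1751.4 * 0.0214 = 37.48 W

37.48 W


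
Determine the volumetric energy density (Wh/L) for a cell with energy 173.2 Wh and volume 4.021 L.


ED = E / V = 173.2 / 4.021 = 43.07 Wh/L

43.07 Wh/L


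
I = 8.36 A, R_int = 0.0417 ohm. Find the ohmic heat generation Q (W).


Q = I^2 * R = 8.36^2 * 0.0417 = 2.914 W

2.914 W


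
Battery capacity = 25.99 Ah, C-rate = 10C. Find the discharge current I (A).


At 10C: I = 10 * 25.99 Ah = 259.9 A

259.9 A


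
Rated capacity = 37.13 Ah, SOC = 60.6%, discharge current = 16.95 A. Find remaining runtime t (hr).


Step 1: remaining = SOC/100 * C_total = 60.6/100 * 37.13 = 22.501 Ah
Step 2: t = remaining / I = 22.501 / 16.95 = 1.327 hr

1.327 hr


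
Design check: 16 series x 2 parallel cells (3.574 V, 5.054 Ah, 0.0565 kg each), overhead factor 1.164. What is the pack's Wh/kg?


Step 1: V_pack = 16 * 3.574 = 57.184 V
Step 2: C_pack = 2 * 5.054 = 10.108 Ah
Step 3: E_pack = V_pack * C_pack = 57.184 * 10.108 = 578.02 Wh
Step 4: m_pack = 16 * 2 * 0.0565 * 1.164 = 2.1045 kg
Step 5: ED = E_pack / m_pack = 578.02 / 2.1045 = 274.7 Wh/kg

274.7 Wh/kg


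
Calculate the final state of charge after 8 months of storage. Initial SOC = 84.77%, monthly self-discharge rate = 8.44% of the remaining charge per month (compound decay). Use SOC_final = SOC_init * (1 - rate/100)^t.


Monthly retention factor = 1 - 8.44/100 = 0.9156
Over 8 months: factor^8 = 0.49391
SOC_final = 84.77 * 0.49391 = 41.87%

41.87%


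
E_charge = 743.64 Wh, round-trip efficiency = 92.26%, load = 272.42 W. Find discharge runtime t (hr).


Step 1: E_discharge = eta/100 * E_charge = 92.26/100 * 743.64 = 686.08 Wh
Step 2: t = E_discharge / P = 686.08 / 272.42 = 2.518 hr

2.518 hr


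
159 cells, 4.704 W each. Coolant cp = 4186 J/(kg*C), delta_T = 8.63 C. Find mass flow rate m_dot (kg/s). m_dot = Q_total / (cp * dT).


Step 1: Total heat Q = 159 * 4.704 W = 747.94 W
Step 2: denom = cp * dT = 4186 * 8.63 = 36125
Step 3: m_dot = 747.94 / 36125 = 0.02070 kg/s

0.02070 kg/s


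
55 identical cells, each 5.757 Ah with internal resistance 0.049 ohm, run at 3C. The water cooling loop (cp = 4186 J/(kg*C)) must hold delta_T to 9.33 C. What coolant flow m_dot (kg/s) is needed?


Step 1: I = 3 * 5.757 = 17.271 A
Step 2: Q_cell = I^2 * R = 17.271^2 * 0.049 = 14.616 W
Step 3: Q_total = 55 * 14.616 = 803.88 W
Step 4: m_dot = Q_total / (cp * dT) = 803.88 / (4186 * 9.33) = 0.02058 kg/s

0.02058 kg/s


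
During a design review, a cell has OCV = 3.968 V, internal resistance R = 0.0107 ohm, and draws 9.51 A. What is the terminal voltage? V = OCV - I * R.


V = OCV - I*R = 3.968 - 9.51 * 0.0107 = 3.866 V

3.866 V


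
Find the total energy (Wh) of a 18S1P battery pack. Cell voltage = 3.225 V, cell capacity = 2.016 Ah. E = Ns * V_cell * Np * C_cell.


V_pack = 18 * 3.225 = 58.05 V
C_pack = 1 * 2.016 = 2.016 Ah
E = V_pack * C_pack = 58.05 * 2.016 = 117.0 Wh

117.0 Wh


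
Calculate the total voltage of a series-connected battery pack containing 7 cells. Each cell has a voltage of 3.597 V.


Series voltages add: 7 * 3.597 V = 25.179 V

25.179 V


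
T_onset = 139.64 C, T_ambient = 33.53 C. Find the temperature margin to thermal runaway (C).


Safety margin = 139.64 C - 33.53 C = 106.11 C

106.11 C


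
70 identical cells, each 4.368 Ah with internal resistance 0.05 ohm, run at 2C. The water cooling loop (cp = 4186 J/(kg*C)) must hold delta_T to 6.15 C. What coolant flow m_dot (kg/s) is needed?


Step 1: I = 2 * 4.368 = 8.736 A
Step 2: Q_cell = I^2 * R = 8.736^2 * 0.05 = 3.8159 W
Step 3: Q_total = 70 * 3.8159 = 267.11 W
Step 4: m_dot = Q_total / (cp * dT) = 267.11 / (4186 * 6.15) = 0.01038 kg/s

0.01038 kg/s


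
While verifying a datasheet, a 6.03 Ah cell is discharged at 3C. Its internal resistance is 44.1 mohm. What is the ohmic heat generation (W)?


Convert: R = 44.1 mohm = 0.0441 ohm
Step 1: I = C_rate * capacity = 3 * 6.03 = 18.09 A
Step 2: Q = I^2 * R = 18.09^2 * 0.0441 = 327.25 * 0.0441 = 14.43 W

14.43 W


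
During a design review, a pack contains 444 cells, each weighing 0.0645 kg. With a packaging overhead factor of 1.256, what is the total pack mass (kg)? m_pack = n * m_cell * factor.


Cell mass sum = 444 * 0.0645 = 28.638 kg
With overhead 1.256: m_pack = 28.638 * 1.256 = 35.97 kg

35.97 kg


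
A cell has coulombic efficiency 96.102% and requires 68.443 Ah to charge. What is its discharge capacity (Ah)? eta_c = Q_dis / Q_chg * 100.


Q_dis = eta/100 * Q_chg = 96.102/100 * 68.443 = 65.78 Ah

65.78 Ah


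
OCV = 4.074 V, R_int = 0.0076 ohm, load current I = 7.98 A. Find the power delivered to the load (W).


Step 1: V_terminal = OCV - I*R = 4.074 - 7.98 * 0.0076 = 4.0134 V
Step 2: P_out = V_terminal * I = 4.0134 * 7.98 = 32.03 W

32.03 W


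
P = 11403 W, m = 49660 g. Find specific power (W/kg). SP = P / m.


Convert: m = 49660 g = 49.66 kg
Specific power = 11403 W / 49.66 kg = 229.6 W/kg

229.6 W/kg


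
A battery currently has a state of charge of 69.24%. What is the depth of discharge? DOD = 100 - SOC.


Complement of SOC: DOD = 100% - 69.24% = 30.76%

30.76%


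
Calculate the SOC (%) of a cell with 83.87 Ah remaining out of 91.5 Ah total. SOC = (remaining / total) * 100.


SOC% = 83.87 / 91.5 * 100 = 91.66%

91.66%


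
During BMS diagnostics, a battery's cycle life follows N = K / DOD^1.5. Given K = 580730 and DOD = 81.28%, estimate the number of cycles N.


DOD^1.5 = 732.78
N = K / DOD^1.5 = 580730 / 732.78 = 792.5

792.5 cycles


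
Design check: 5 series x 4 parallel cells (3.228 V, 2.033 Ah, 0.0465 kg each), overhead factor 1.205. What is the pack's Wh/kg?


Step 1: V_pack = 5 * 3.228 = 16.14 V
Step 2: C_pack = 4 * 2.033 = 8.132 Ah
Step 3: E_pack = V_pack * C_pack = 16.14 * 8.132 = 131.25 Wh
Step 4: m_pack = 5 * 4 * 0.0465 * 1.205 = 1.1207 kg
Step 5: ED = E_pack / m_pack = 131.25 / 1.1207 = 117.1 Wh/kg

117.1 Wh/kg


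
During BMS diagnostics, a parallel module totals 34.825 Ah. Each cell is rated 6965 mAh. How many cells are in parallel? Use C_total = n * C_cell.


Convert: C_cell = 6965 mAh = 6.965 Ah
n = C_total / C_cell = 34.825 / 6.965 = 5

5


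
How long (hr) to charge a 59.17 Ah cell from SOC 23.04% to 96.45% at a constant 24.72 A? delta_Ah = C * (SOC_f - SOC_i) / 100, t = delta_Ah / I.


delta_Ah = 59.17 * (96.45 - 23.04) / 100 = 43.437 Ah
t = delta_Ah / I = 43.437 / 24.72 = 1.757 hr

1.757 hr


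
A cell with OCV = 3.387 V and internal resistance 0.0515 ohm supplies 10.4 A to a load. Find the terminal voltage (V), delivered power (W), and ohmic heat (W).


Step 1: V_terminal = OCV - I*R = 3.387 - 10.4 * 0.0515 = 2.8514 V
Step 2: P_out = V_terminal * I = 2.8514 * 10.4 = 29.65 W
Step 3: Q = I^2 * R = 10.4^2 * 0.0515 = 5.570 W

V=2.8514 V, P=29.65 W, Q=5.570 W


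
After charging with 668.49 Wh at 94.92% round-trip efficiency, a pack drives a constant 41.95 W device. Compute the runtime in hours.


Step 1: E_discharge = eta/100 * E_charge = 94.92/100 * 668.49 = 634.53 Wh
Step 2: t = E_discharge / P = 634.53 / 41.95 = 15.13 hr

15.13 hr


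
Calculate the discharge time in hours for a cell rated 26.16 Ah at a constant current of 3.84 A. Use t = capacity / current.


t = capacity / current = 26.16 / 3.84 = 6.813 hr

6.813 hr


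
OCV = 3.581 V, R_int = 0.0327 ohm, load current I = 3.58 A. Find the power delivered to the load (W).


Step 1: V_terminal = OCV - I*R = 3.581 - 3.58 * 0.0327 = 3.4639 V
Step 2: P_out = V_terminal * I = 3.4639 * 3.58 = 12.40 W

12.40 W


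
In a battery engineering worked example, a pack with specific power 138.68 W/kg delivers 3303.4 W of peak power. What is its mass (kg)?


m = P / SP = 3303.4 / 138.68 = 23.82 kg

23.82 kg


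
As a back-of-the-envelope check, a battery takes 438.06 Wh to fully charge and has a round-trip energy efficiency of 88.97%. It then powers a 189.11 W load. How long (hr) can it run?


Step 1: E_discharge = eta/100 * E_charge = 88.97/100 * 438.06 = 389.74 Wh
Step 2: t = E_discharge / P = 389.74 / 189.11 = 2.061 hr

2.061 hr


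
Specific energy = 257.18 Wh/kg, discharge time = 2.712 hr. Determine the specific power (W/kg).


Specific power = 257.18 Wh/kg / 2.712 hr = 94.83 W/kg

94.83 W/kg


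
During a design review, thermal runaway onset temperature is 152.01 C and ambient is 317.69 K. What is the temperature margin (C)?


Convert: T_ambient = 317.69 K = 44.54 C
margin = 152.01 - 44.54 = 107.47 C

107.47 C


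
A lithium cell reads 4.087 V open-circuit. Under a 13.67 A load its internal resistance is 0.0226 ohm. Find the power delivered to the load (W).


Step 1: V_terminal = OCV - I*R = 4.087 - 13.67 * 0.0226 = 3.7781 V
Step 2: P_out = V_terminal * I = 3.7781 * 13.67 = 51.65 W

51.65 W


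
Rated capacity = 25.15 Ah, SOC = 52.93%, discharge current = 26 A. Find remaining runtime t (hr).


Step 1: remaining = SOC/100 * C_total = 52.93/100 * 25.15 = 13.312 Ah
Step 2: t = remaining / I = 13.312 / 26 = 0.5120 hr

0.5120 hr


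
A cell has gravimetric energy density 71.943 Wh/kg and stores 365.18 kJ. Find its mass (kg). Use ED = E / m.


Convert: E = 365.18 kJ = 101.44 Wh
m = E / ED = 101.44 / 71.943 = 1.410 kg

1.410 kg


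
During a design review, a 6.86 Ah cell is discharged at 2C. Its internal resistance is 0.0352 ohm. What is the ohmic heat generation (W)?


Step 1: I = C_rate * capacity = 2 * 6.86 = 13.72 A
Step 2: Q = I^2 * R = 13.72^2 * 0.0352 = 188.24 * 0.0352 = 6.626 W

6.626 W


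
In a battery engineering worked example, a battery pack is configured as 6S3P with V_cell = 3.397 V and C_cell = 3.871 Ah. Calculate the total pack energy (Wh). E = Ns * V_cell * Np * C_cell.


V_pack = 6 * 3.397 = 20.382 V
C_pack = 3 * 3.871 = 11.613 Ah
E = V_pack * C_pack = 20.382 * 11.613 = 236.7 Wh

236.7 Wh


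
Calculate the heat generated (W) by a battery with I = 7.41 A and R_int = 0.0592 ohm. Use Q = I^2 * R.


Q = I^2 * R = 7.41^2 * 0.0592 = 3.251 W

3.251 W


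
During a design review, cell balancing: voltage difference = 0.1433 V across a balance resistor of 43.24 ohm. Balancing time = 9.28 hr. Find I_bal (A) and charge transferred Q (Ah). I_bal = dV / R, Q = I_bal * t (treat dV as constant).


I_bal = dV / R = 0.1433 / 43.24 = 0.0033141 A
Q = I_bal * t = 0.0033141 * 9.28 = 0.03075 Ah

I=0.0033141 A, Q=0.03075 Ah


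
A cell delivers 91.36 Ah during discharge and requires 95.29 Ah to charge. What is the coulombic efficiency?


eta_c = Q_dis / Q_chg * 100 = 91.36 / 95.29 * 100 = 95.88%

95.88%


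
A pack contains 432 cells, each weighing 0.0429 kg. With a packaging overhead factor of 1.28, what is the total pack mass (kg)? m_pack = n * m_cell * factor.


m_pack = n * m_cell * overhead = 432 * 0.0429 * 1.28 = 23.72 kg

23.72 kg


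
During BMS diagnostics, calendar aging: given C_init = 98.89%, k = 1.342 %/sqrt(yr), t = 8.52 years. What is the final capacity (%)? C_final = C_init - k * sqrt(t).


Step 1: sqrt(8.52 yr) = 2.9189
Step 2: drop = 1.342 * 2.9189 = 3.9172
Step 3: C_final = 98.89 - 3.9172 = 94.97%

94.97%


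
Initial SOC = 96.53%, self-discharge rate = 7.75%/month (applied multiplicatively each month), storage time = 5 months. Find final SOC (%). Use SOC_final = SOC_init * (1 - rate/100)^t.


Monthly retention factor = 1 - 7.75/100 = 0.9225
Over 5 months: factor^5 = 0.66809
SOC_final = 96.53 * 0.66809 = 64.49%

64.49%


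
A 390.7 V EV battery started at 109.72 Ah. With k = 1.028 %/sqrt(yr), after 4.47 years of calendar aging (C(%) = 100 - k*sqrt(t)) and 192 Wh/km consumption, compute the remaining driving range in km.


Step 1: capacity retention = 100 - 1.028 * sqrt(4.47) = 100 - 1.028 * 2.1142 = 97.827%
Step 2: C_now = 109.72 * 97.827/100 = 107.34 Ah
Step 3: E_pack = V * C_now = 390.7 * 107.34 = 41938 Wh
Step 4: range = E_pack / consumption = 41938 / 192 = 218.4 km

218.4 km


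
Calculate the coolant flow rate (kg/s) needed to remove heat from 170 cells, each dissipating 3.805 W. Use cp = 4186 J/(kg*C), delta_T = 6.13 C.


Q_total = 170 * 3.805 = 646.85 W
m_dot = Q_total / (cp * dT) = 646.85 / (4186 * 6.13) = 0.02521 kg/s

0.02521 kg/s


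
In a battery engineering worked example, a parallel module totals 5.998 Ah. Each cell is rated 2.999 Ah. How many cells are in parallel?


n = C_total / C_cell = 5.998 / 2.999 = 2

2


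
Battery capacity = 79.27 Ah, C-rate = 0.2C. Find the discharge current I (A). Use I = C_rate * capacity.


At 0.2C: I = 0.2 * 79.27 Ah = 15.854 A

15.854 A


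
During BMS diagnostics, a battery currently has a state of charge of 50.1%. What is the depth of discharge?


DOD = 100 - SOC = 100 - 50.1 = 49.9%

49.9%


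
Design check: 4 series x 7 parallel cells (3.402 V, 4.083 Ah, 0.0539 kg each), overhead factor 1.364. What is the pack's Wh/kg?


Step 1: V_pack = 4 * 3.402 = 13.608 V
Step 2: C_pack = 7 * 4.083 = 28.581 Ah
Step 3: E_pack = V_pack * C_pack = 13.608 * 28.581 = 388.93 Wh
Step 4: m_pack = 4 * 7 * 0.0539 * 1.364 = 2.0585 kg
Step 5: ED = E_pack / m_pack = 388.93 / 2.0585 = 188.9 Wh/kg

188.9 Wh/kg
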